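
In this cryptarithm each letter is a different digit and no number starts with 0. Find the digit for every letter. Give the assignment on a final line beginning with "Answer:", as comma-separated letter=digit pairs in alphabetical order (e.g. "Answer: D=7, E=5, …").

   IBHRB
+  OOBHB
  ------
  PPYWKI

Step 1. [col 1: B + B ≡ I (mod 10)] no forcing yet in column 1 (carry-in 0); B=7 is free and consistent — try it ⇒ B=7.
Step 2. [col 1: B + B ≡ I (mod 10)] column 1 reads B+B+carry(0)=I with B=7; with digits 7 already taken and all letters distinct, the only value for I is 4, so I=4.
Step 3. [col 2: R + H ≡ K (mod 10)] several values work for R in column 2 (R + H ≡ K (mod 10), carry-in 1); try R=5, so R=5.
Step 4. [col 2: R + H ≡ K (mod 10)] no forcing yet in column 2 (carry-in 1); K=8 is free and consistent — try it. So K=8.
Step 5. [col 2: R + H ≡ K (mod 10)] from column 2 (R=5, K=8, carry-in 1, digits 4,5,7,8 already taken and all letters distinct): H must equal 2 ⇒ H=2.
Step 6. [col 3: H + B ≡ W (mod 10)] column 3: given H=2, B=7, carry-in 0, and digits 2,4,5,7,8 already taken and all letters distinct, H+B≡W (mod 10) forces W=9 ⇒ W=9.
Step 7. [P] the sum has 6 digits but both addends have 5; that extra leading digit P is the final carry, namely 1. So P=1.
Step 8. [col 4: B + O ≡ Y (mod 10)] column 4 (B + O ≡ Y (mod 10), carry-in 0) doesn't pin Y yet; pick Y=3 and continue. So Y=3.
Step 9. [col 4: B + O ≡ Y (mod 10)] from column 4 (B=7, Y=3, carry-in 0, digits 1,2,3,4,5,7,8,9 already taken and all letters distinct): O must equal 6. So O=6.

Answer: B=7, H=2, I=4, K=8, O=6, P=1, R=5, W=9, Y=3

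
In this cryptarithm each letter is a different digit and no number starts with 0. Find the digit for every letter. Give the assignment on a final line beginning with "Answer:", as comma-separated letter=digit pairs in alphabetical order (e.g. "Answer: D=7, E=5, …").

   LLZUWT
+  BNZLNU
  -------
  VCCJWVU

Step 1. [V] V is the leading digit of a 7-digit sum of two 6-digit numbers; the final carry is exactly 1 ⇒ V=1.
Step 2. [col 1: T + U ≡ U (mod 10)] column 1 reads T+U+carry(0)=U with nothing yet; with digits 1 already taken and all letters distinct, the only value for T is 0 ⇒ T=0.
Step 3. [col 1: T + U ≡ U (mod 10)] no forcing yet in column 1 (carry-in 0); U=6 is free and consistent — try it, so U=6.
Step 4. [col 2: W + N ≡ V (mod 10)] several values work for N in column 2 (W + N ≡ V (mod 10), carry-in 0); try N=9 ⇒ N=9.
Step 5. [col 2: W + N ≡ V (mod 10)] from column 2 (N=9, V=1, carry-in 0, digits 0,1,6,9 already taken and all letters distinct): W must equal 2. So W=2.
Step 6. [col 3: U + L ≡ W (mod 10)] column 3 reads U+L+carry(1)=W with U=6, W=2; with digits 0,1,2,6,9 already taken and all letters distinct, the only value for L is 5 ⇒ L=5.
Step 7. [col 4: Z + Z ≡ J (mod 10)] column 4: given nothing yet, carry-in 1, and digits 0,1,2,5,6,9 already taken and all letters distinct, Z+Z≡J (mod 10) forces J=7, so J=7.
Step 8. [col 4: Z + Z ≡ J (mod 10)] column 4 (Z + Z ≡ J (mod 10), carry-in 1) doesn't pin Z yet; pick Z=3 and continue ⇒ Z=3.
Step 9. [col 5: L + N ≡ C (mod 10)] in column 5 we have L+N≡C with carry-in 0; given L=5, N=9 and digits 0,1,2,3,5,6,7,9 already taken and all letters distinct, that pins C to 4, so C=4.
Step 10. [col 6: L + B ≡ C (mod 10)] column 6 reads L+B+carry(1)=C with L=5, C=4; with digits 0,1,2,3,4,5,6,7,9 already taken and all letters distinct, the only value for B is 8 ⇒ B=8.

Answer: B=8, C=4, J=7, L=5, N=9, T=0, U=6, V=1, W=2, Z=3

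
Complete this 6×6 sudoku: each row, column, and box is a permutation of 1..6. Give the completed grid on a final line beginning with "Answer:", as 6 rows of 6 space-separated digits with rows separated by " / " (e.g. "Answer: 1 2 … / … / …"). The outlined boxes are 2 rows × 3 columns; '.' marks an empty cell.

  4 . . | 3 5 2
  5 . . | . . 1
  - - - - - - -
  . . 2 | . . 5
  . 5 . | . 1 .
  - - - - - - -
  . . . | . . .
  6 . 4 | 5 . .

Step 1. [r6c2∈{1,2,3}] in row 6, 1 fits only at r6c2. So r6c2=1.
Step 2. [r4c1∈{3}] only 3 remains possible at r4c1, so r4c1=3.
Step 3. [r4c3∈{6}] r4c3's peers cover all but 6. So r4c3=6.
Step 4. [r3c5∈{3,4,6}] row 3 places 3 nowhere but r3c5, so r3c5=3.
Step 5. [r5c6∈{3,4,6}] across col 6, 6 lands solely at r5c6. So r5c6=6.
Step 6. [r2c5∈{4,6}] 6 has one home in col 5: r2c5. So r2c5=6.
Step 7. [r5c1∈{2}] nothing but 2 survives at r5c1. So r5c1=2.
Step 8. [r2c4∈{4}] only 4 remains possible at r2c4 ⇒ r2c4=4.
Step 9. [r5c2∈{3}] r5c2 is down to just 3. So r5c2=3.
Step 10. [r4c4∈{2}] nothing but 2 survives at r4c4. So r4c4=2.
Step 11. [r3c2∈{4}] r3c2 is down to just 4 ⇒ r3c2=4.
Step 12. [r1c3∈{1}] r1c3 has the single candidate 1, so r1c3=1.
Step 13. [r3c4∈{6}] r3c4's peers cover all but 6, so r3c4=6.
Step 14. [r3c1∈{1}] r3c1's peers cover all but 1 ⇒ r3c1=1.
Step 15. [r2c2∈{2}] only 2 remains possible at r2c2 ⇒ r2c2=2.
Step 16. [r4c6∈{4}] r4c6 is down to just 4. So r4c6=4.
Step 17. [r1c2∈{6}] r1c2 has the single candidate 6, so r1c2=6.
Step 18. [r5c5∈{4}] nothing but 4 survives at r5c5, so r5c5=4.
Step 19. [r5c3∈{5}] r5c3 is down to just 5 ⇒ r5c3=5.
Step 20. [r5c4∈{1}] nothing but 1 survives at r5c4 ⇒ r5c4=1.
Step 21. [r6c6∈{3}] r6c6 has the single candidate 3 ⇒ r6c6=3.
Step 22. [r2c3∈{3}] r2c3 has the single candidate 3. So r2c3=3.
Step 23. [r6c5∈{2}] r6c5 has the single candidate 2, so r6c5=2.

Answer: 4 6 1 3 5 2 / 5 2 3 4 6 1 / 1 4 2 6 3 5 / 3 5 6 2 1 4 / 2 3 5 1 4 6 / 6 1 4 5 2 3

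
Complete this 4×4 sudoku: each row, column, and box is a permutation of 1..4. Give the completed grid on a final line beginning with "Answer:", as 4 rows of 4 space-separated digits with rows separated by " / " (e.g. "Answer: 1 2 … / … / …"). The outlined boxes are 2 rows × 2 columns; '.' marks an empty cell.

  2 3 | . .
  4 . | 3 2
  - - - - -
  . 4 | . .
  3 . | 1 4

Step 1. [r2c2∈{1}] r2c2 is down to just 1, so r2c2=1.
Step 2. [r1c3∈{4}] r1c3's peers cover all but 4. So r1c3=4.
Step 3. [r3c1∈{1}] r3c1's peers cover all but 1, so r3c1=1.
Step 4. [r3c4∈{3}] r3c4 has the single candidate 3. So r3c4=3.
Step 5. [r3c3∈{2}] nothing but 2 survives at r3c3, so r3c3=2.
Step 6. [r4c2∈{2}] nothing but 2 survives at r4c2. So r4c2=2.
Step 7. [r1c4∈{1}] r1c4's peers cover all but 1, so r1c4=1.

Answer: 2 3 4 1 / 4 1 3 2 / 1 4 2 3 / 3 2 1 4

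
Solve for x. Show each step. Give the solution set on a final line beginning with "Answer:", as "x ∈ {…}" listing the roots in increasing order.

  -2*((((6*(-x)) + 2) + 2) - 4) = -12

Step 1. [-2*((((6*(-x)) + 2) + 2) - 4) = -12] -2 out front; divide by -2. So div: (((6*(-x)) + 2) + 2) - 4 = 6.
Step 2. [(((6*(-x)) + 2) + 2) - 4 = 6] 4 comes off first (add 4), so sub: ((6*(-x)) + 2) + 2 = 10.
Step 3. [((6*(-x)) + 2) + 2 = 10] +2 is outermost — subtract 2 both sides ⇒ sub: (6*(-x)) + 2 = 8.
Step 4. [(6*(-x)) + 2 = 8] peel the +2: subtract 2 from each side. So sub: 6*(-x) = 6.
Step 5. [6*(-x) = 6] 6 out front; divide by 6, so div: -x = 1.
Step 6. [-x = 1] flip signs both sides. So neg: x = -1.

Answer: x ∈ {-1}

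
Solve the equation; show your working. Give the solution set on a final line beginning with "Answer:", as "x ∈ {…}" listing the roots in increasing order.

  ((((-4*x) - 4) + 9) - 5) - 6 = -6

Step 1. [((((-4*x) - 4) + 9) - 5) - 6 = -6] peel the -6: add 6 from each side ⇒ sub: (((-4*x) - 4) + 9) - 5 = 0.
Step 2. [(((-4*x) - 4) + 9) - 5 = 0] peel the -5: add 5 from each side, so sub: ((-4*x) - 4) + 9 = 5.
Step 3. [((-4*x) - 4) + 9 = 5] 9 comes off first (subtract 9). So sub: (-4*x) - 4 = -4.
Step 4. [(-4*x) - 4 = -4] the outer -4 inverts by adding 4. So sub: -4*x = 0.
Step 5. [-4*x = 0] -4 out front; divide by -4, so div: x = 0.

Answer: x ∈ {0}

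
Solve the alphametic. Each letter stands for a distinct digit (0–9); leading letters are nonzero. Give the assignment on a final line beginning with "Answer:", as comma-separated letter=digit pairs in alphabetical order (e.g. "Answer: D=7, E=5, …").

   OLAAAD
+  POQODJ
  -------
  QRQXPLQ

Step 1. [col 1: D + J ≡ Q (mod 10)] D=3 is one option consistent with column 1 (D + J ≡ Q (mod 10), carry-in 0) — take it ⇒ D=3.
Step 2. [col 1: D + J ≡ Q (mod 10)] J=8 is one option consistent with column 1 (D + J ≡ Q (mod 10), carry-in 0) — take it. So J=8.
Step 3. [col 1: D + J ≡ Q (mod 10)] from column 1 (D=3, J=8, carry-in 0, digits 3,8 already taken and all letters distinct): Q must equal 1 ⇒ Q=1.
Step 4. [col 2: A + D ≡ L (mod 10)] no forcing yet in column 2 (carry-in 1); L=9 is free and consistent — try it. So L=9.
Step 5. [col 2: A + D ≡ L (mod 10)] column 2: given D=3, L=9, carry-in 1, and digits 1,3,8,9 already taken and all letters distinct, A+D≡L (mod 10) forces A=5, so A=5.
Step 6. [col 3: A + O ≡ P (mod 10)] no forcing yet in column 3 (carry-in 0); P=7 is free and consistent — try it ⇒ P=7.
Step 7. [col 3: A + O ≡ P (mod 10)] column 3: given A=5, P=7, carry-in 0, and digits 1,3,5,7,8,9 already taken and all letters distinct, A+O≡P (mod 10) forces O=2, so O=2.
Step 8. [col 4: A + Q ≡ X (mod 10)] column 4: given A=5, Q=1, carry-in 0, and digits 1,2,3,5,7,8,9 already taken and all letters distinct, A+Q≡X (mod 10) forces X=6 ⇒ X=6.
Step 9. [col 6: O + P ≡ R (mod 10)] column 6: given O=2, P=7, carry-in 1, and digits 1,2,3,5,6,7,8,9 already taken and all letters distinct, O+P≡R (mod 10) forces R=0, so R=0.

Answer: A=5, D=3, J=8, L=9, O=2, P=7, Q=1, R=0, X=6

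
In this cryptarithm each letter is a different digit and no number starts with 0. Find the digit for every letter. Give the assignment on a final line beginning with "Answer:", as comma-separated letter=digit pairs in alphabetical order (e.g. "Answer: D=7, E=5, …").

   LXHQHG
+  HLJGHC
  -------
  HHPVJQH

Step 1. [col 1: G + C ≡ H (mod 10)] several values work for G in column 1 (G + C ≡ H (mod 10), carry-in 0); try G=7 ⇒ G=7.
Step 2. [col 1: G + C ≡ H (mod 10)] H=1 is one option consistent with column 1 (G + C ≡ H (mod 10), carry-in 0) — take it. So H=1.
Step 3. [col 1: G + C ≡ H (mod 10)] column 1 reads G+C+carry(0)=H with G=7, H=1; with digits 1,7 already taken and all letters distinct, the only value for C is 4, so C=4.
Step 4. [col 2: H + H ≡ Q (mod 10)] column 2 reads H+H+carry(1)=Q with H=1; with digits 1,4,7 already taken and all letters distinct, the only value for Q is 3, so Q=3.
Step 5. [col 3: Q + G ≡ J (mod 10)] column 3: given Q=3, G=7, carry-in 0, and digits 1,3,4,7 already taken and all letters distinct, Q+G≡J (mod 10) forces J=0. So J=0.
Step 6. [col 4: H + J ≡ V (mod 10)] column 4: given H=1, J=0, carry-in 1, and digits 0,1,3,4,7 already taken and all letters distinct, H+J≡V (mod 10) forces V=2 ⇒ V=2.
Step 7. [col 5: X + L ≡ P (mod 10)] from column 5 (nothing yet, carry-in 0, digits 0,1,2,3,4,7 already taken and all letters distinct): P must equal 5 ⇒ P=5.
Step 8. [col 5: X + L ≡ P (mod 10)] several values work for X in column 5 (X + L ≡ P (mod 10), carry-in 0); try X=6. So X=6.
Step 9. [col 5: X + L ≡ P (mod 10)] in column 5 we have X+L≡P with carry-in 0; given X=6, P=5 and digits 0,1,2,3,4,5,6,7 already taken and all letters distinct, that pins L to 9, so L=9.

Answer: C=4, G=7, H=1, J=0, L=9, P=5, Q=3, V=2, X=6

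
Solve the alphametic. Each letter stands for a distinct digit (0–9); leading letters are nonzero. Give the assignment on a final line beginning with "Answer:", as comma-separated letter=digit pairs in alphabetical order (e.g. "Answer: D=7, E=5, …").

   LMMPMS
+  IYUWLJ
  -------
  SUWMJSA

Step 1. [col 1: S + J ≡ A (mod 10)] no forcing yet in column 1 (carry-in 0); A=8 is free and consistent — try it. So A=8.
Step 2. [col 1: S + J ≡ A (mod 10)] no forcing yet in column 1 (carry-in 0); S=1 is free and consistent — try it ⇒ S=1.
Step 3. [col 1: S + J ≡ A (mod 10)] from column 1 (S=1, A=8, carry-in 0, digits 1,8 already taken and all letters distinct): J must equal 7. So J=7.
Step 4. [col 2: M + L ≡ S (mod 10)] column 2 (M + L ≡ S (mod 10), carry-in 0) doesn't pin L yet; pick L=6 and continue. So L=6.
Step 5. [col 2: M + L ≡ S (mod 10)] column 2 reads M+L+carry(0)=S with L=6, S=1; with digits 1,6,7,8 already taken and all letters distinct, the only value for M is 5, so M=5.
Step 6. [col 3: P + W ≡ J (mod 10)] no forcing yet in column 3 (carry-in 1); W=4 is free and consistent — try it. So W=4.
Step 7. [col 3: P + W ≡ J (mod 10)] column 3 reads P+W+carry(1)=J with W=4, J=7; with digits 1,4,5,6,7,8 already taken and all letters distinct, the only value for P is 2, so P=2.
Step 8. [col 4: M + U ≡ M (mod 10)] from column 4 (M=5, carry-in 0, digits 1,2,4,5,6,7,8 already taken and all letters distinct): U must equal 0 ⇒ U=0.
Step 9. [col 5: M + Y ≡ W (mod 10)] from column 5 (M=5, W=4, carry-in 0, digits 0,1,2,4,5,6,7,8 already taken and all letters distinct): Y must equal 9 ⇒ Y=9.
Step 10. [col 6: L + I ≡ U (mod 10)] column 6: given L=6, U=0, carry-in 1, and digits 0,1,2,4,5,6,7,8,9 already taken and all letters distinct, L+I≡U (mod 10) forces I=3. So I=3.

Answer: A=8, I=3, J=7, L=6, M=5, P=2, S=1, U=0, W=4, Y=9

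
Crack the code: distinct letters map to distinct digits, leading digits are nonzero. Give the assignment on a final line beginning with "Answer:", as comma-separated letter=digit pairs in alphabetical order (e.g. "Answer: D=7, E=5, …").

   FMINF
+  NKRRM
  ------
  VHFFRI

Step 1. [col 1: F + M ≡ I (mod 10)] several values work for I in column 1 (F + M ≡ I (mod 10), carry-in 0); try I=4, so I=4.
Step 2. [col 1: F + M ≡ I (mod 10)] several values work for M in column 1 (F + M ≡ I (mod 10), carry-in 0); try M=6, so M=6.
Step 3. [col 1: F + M ≡ I (mod 10)] column 1: given M=6, I=4, carry-in 0, and digits 4,6 already taken and all letters distinct, F+M≡I (mod 10) forces F=8. So F=8.
Step 4. [col 2: N + R ≡ R (mod 10)] column 2 reads N+R+carry(1)=R with nothing yet; with digits 4,6,8 already taken and all letters distinct, the only value for N is 9, so N=9.
Step 5. [col 2: N + R ≡ R (mod 10)] several values work for R in column 2 (N + R ≡ R (mod 10), carry-in 1); try R=3 ⇒ R=3.
Step 6. [col 4: M + K ≡ F (mod 10)] in column 4 we have M+K≡F with carry-in 0; given M=6, F=8 and digits 3,4,6,8,9 already taken and all letters distinct, that pins K to 2. So K=2.
Step 7. [col 5: F + N ≡ H (mod 10)] column 5 reads F+N+carry(0)=H with F=8, N=9; with digits 2,3,4,6,8,9 already taken and all letters distinct, the only value for H is 7, so H=7.
Step 8. [col 6: carry → V] from column 6 (nothing yet, carry-in 1, digits 2,3,4,6,7,8,9 already taken and all letters distinct): V must equal 1, so V=1.

Answer: F=8, H=7, I=4, K=2, M=6, N=9, R=3, V=1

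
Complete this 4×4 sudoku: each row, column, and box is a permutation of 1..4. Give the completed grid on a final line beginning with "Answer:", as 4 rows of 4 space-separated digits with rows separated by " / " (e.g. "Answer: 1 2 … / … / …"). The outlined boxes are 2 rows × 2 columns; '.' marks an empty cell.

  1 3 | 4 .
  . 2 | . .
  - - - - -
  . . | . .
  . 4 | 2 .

Step 1. [r4c4∈{1,3}] in row 4, 1 fits only at r4c4, so r4c4=1.
Step 2. [r3c3∈{3}] r3c3 has the single candidate 3, so r3c3=3.
Step 3. [r2c3∈{1}] nothing but 1 survives at r2c3 ⇒ r2c3=1.
Step 4. [r2c4∈{3}] only 3 remains possible at r2c4, so r2c4=3.
Step 5. [r3c2∈{1}] r3c2 is down to just 1, so r3c2=1.
Step 6. [r2c1∈{4}] nothing but 4 survives at r2c1 ⇒ r2c1=4.
Step 7. [r3c4∈{4}] r3c4's peers cover all but 4 ⇒ r3c4=4.
Step 8. [r1c4∈{2}] only 2 remains possible at r1c4. So r1c4=2.
Step 9. [r3c1∈{2}] nothing but 2 survives at r3c1 ⇒ r3c1=2.
Step 10. [r4c1∈{3}] only 3 remains possible at r4c1, so r4c1=3.

Answer: 1 3 4 2 / 4 2 1 3 / 2 1 3 4 / 3 4 2 1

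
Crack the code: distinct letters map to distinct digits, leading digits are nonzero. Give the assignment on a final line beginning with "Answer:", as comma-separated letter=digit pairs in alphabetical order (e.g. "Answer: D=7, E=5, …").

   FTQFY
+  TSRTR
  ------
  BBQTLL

Step 1. [col 1: Y + R ≡ L (mod 10)] column 1 (Y + R ≡ L (mod 10), carry-in 0) doesn't pin Y yet; pick Y=4 and continue ⇒ Y=4.
Step 2. [col 1: Y + R ≡ L (mod 10)] no forcing yet in column 1 (carry-in 0); R=8 is free and consistent — try it. So R=8.
Step 3. [col 1: Y + R ≡ L (mod 10)] from column 1 (Y=4, R=8, carry-in 0, digits 4,8 already taken and all letters distinct): L must equal 2. So L=2.
Step 4. [col 2: F + T ≡ L (mod 10)] column 2 (F + T ≡ L (mod 10), carry-in 1) doesn't pin T yet; pick T=6 and continue. So T=6.
Step 5. [col 2: F + T ≡ L (mod 10)] column 2 reads F+T+carry(1)=L with T=6, L=2; with digits 2,4,6,8 already taken and all letters distinct, the only value for F is 5, so F=5.
Step 6. [B] the sum has 6 digits but both addends have 5; that extra leading digit B is the final carry, namely 1, so B=1.
Step 7. [col 3: Q + R ≡ T (mod 10)] in column 3 we have Q+R≡T with carry-in 1; given R=8, T=6 and digits 1,2,4,5,6,8 already taken and all letters distinct, that pins Q to 7. So Q=7.
Step 8. [col 4: T + S ≡ Q (mod 10)] column 4: given T=6, Q=7, carry-in 1, and digits 1,2,4,5,6,7,8 already taken and all letters distinct, T+S≡Q (mod 10) forces S=0 ⇒ S=0.

Answer: B=1, F=5, L=2, Q=7, R=8, S=0, T=6, Y=4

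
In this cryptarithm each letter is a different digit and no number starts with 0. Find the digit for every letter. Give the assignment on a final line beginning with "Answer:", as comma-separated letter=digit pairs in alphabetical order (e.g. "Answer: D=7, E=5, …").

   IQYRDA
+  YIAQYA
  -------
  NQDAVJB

Step 1. [col 1: A + A ≡ B (mod 10)] column 1 (A + A ≡ B (mod 10), carry-in 0) doesn't pin B yet; pick B=8 and continue, so B=8.
Step 2. [col 1: A + A ≡ B (mod 10)] column 1 (A + A ≡ B (mod 10), carry-in 0) doesn't pin A yet; pick A=4 and continue. So A=4.
Step 3. [col 2: D + Y ≡ J (mod 10)] column 2 (D + Y ≡ J (mod 10), carry-in 0) doesn't pin Y yet; pick Y=9 and continue. So Y=9.
Step 4. [N] adding two 6-digit numbers gives at most 6+1 digits, and here it does — N is that final carry and must be 1, so N=1.
Step 5. [col 2: D + Y ≡ J (mod 10)] column 2 (D + Y ≡ J (mod 10), carry-in 0) doesn't pin D yet; pick D=6 and continue ⇒ D=6.
Step 6. [col 2: D + Y ≡ J (mod 10)] from column 2 (D=6, Y=9, carry-in 0, digits 1,4,6,8,9 already taken and all letters distinct): J must equal 5, so J=5.
Step 7. [col 3: R + Q ≡ V (mod 10)] several values work for R in column 3 (R + Q ≡ V (mod 10), carry-in 1); try R=7, so R=7.
Step 8. [col 3: R + Q ≡ V (mod 10)] column 3: given R=7, carry-in 1, and digits 1,4,5,6,7,8,9 already taken and all letters distinct, R+Q≡V (mod 10) forces Q=2. So Q=2.
Step 9. [col 3: R + Q ≡ V (mod 10)] from column 3 (R=7, Q=2, carry-in 1, digits 1,2,4,5,6,7,8,9 already taken and all letters distinct): V must equal 0, so V=0.
Step 10. [col 5: Q + I ≡ D (mod 10)] column 5 reads Q+I+carry(1)=D with Q=2, D=6; with digits 0,1,2,4,5,6,7,8,9 already taken and all letters distinct, the only value for I is 3 ⇒ I=3.

Answer: A=4, B=8, D=6, I=3, J=5, N=1, Q=2, R=7, V=0, Y=9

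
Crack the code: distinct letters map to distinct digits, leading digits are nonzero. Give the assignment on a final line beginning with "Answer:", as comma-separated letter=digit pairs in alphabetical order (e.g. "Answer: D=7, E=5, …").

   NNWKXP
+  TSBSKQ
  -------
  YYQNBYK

Step 1. [Y] Y is the leading digit of a 7-digit sum of two 6-digit numbers; the final carry is exactly 1. So Y=1.
Step 2. [col 1: P + Q ≡ K (mod 10)] several values work for Q in column 1 (P + Q ≡ K (mod 10), carry-in 0); try Q=3. So Q=3.
Step 3. [col 1: P + Q ≡ K (mod 10)] several values work for P in column 1 (P + Q ≡ K (mod 10), carry-in 0); try P=9 ⇒ P=9.
Step 4. [col 1: P + Q ≡ K (mod 10)] column 1: given P=9, Q=3, carry-in 0, and digits 1,3,9 already taken and all letters distinct, P+Q≡K (mod 10) forces K=2. So K=2.
Step 5. [col 2: X + K ≡ Y (mod 10)] from column 2 (K=2, Y=1, carry-in 1, digits 1,2,3,9 already taken and all letters distinct): X must equal 8, so X=8.
Step 6. [col 3: K + S ≡ B (mod 10)] B=0 is one option consistent with column 3 (K + S ≡ B (mod 10), carry-in 1) — take it, so B=0.
Step 7. [col 3: K + S ≡ B (mod 10)] in column 3 we have K+S≡B with carry-in 1; given K=2, B=0 and digits 0,1,2,3,8,9 already taken and all letters distinct, that pins S to 7. So S=7.
Step 8. [col 4: W + B ≡ N (mod 10)] W=5 is one option consistent with column 4 (W + B ≡ N (mod 10), carry-in 1) — take it ⇒ W=5.
Step 9. [col 4: W + B ≡ N (mod 10)] in column 4 we have W+B≡N with carry-in 1; given W=5, B=0 and digits 0,1,2,3,5,7,8,9 already taken and all letters distinct, that pins N to 6. So N=6.
Step 10. [col 6: N + T ≡ Y (mod 10)] in column 6 we have N+T≡Y with carry-in 1; given N=6, Y=1 and digits 0,1,2,3,5,6,7,8,9 already taken and all letters distinct, that pins T to 4 ⇒ T=4.

Answer: B=0, K=2, N=6, P=9, Q=3, S=7, T=4, W=5, X=8, Y=1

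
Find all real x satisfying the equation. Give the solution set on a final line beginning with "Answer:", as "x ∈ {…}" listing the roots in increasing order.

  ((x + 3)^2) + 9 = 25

Step 1. [((x + 3)^2) + 9 = 25] subtract 9: x sits inside (… + 9) ⇒ sub: (x + 3)^2 = 16.
Step 2. [(x + 3)^2 = 16] √ both sides: 16 ≥ 0 gives two branches ⇒ sqrt: x + 3 = 4 or -4.
Step 3. [x + 3 = 4 or -4] peel the +3: subtract 3 from each side ⇒ sub: x = 1 or -7.

Answer: x ∈ {-7, 1}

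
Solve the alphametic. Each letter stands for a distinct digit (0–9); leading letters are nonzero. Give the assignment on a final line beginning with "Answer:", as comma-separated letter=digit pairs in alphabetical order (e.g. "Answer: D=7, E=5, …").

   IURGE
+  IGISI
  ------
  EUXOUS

Step 1. [col 1: E + I ≡ S (mod 10)] column 1 (E + I ≡ S (mod 10), carry-in 0) doesn't pin I yet; pick I=6 and continue. So I=6.
Step 2. [col 1: E + I ≡ S (mod 10)] no forcing yet in column 1 (carry-in 0); E=1 is free and consistent — try it. So E=1.
Step 3. [col 1: E + I ≡ S (mod 10)] column 1 reads E+I+carry(0)=S with E=1, I=6; with digits 1,6 already taken and all letters distinct, the only value for S is 7, so S=7.
Step 4. [col 2: G + S ≡ U (mod 10)] U=2 is one option consistent with column 2 (G + S ≡ U (mod 10), carry-in 0) — take it. So U=2.
Step 5. [col 2: G + S ≡ U (mod 10)] column 2: given S=7, U=2, carry-in 0, and digits 1,2,6,7 already taken and all letters distinct, G+S≡U (mod 10) forces G=5, so G=5.
Step 6. [col 3: R + I ≡ O (mod 10)] in column 3 we have R+I≡O with carry-in 1; given I=6 and digits 1,2,5,6,7 already taken and all letters distinct, that pins R to 3, so R=3.
Step 7. [col 3: R + I ≡ O (mod 10)] column 3 reads R+I+carry(1)=O with R=3, I=6; with digits 1,2,3,5,6,7 already taken and all letters distinct, the only value for O is 0, so O=0.
Step 8. [col 4: U + G ≡ X (mod 10)] column 4: given U=2, G=5, carry-in 1, and digits 0,1,2,3,5,6,7 already taken and all letters distinct, U+G≡X (mod 10) forces X=8. So X=8.

Answer: E=1, G=5, I=6, O=0, R=3, S=7, U=2, X=8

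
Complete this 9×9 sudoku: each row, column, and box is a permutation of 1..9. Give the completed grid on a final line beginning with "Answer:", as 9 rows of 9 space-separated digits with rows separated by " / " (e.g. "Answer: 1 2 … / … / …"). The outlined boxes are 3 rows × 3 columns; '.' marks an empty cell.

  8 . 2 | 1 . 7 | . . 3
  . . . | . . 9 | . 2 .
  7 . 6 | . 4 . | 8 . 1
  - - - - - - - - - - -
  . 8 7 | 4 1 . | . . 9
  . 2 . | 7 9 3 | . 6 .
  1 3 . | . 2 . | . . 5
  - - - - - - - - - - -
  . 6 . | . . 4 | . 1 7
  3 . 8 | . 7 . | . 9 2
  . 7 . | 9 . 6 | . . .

Step 1. [r8c4∈{5}] r8c4 has the single candidate 5, so r8c4=5.
Step 2. [r3c8∈{5}] only 5 remains possible at r3c8. So r3c8=5.
Step 3. [r1c8∈{4}] r1c8 is down to just 4. So r1c8=4.
Step 4. [r2c3∈{1,3,4,5}] in col 3, 3 fits only at r2c3. So r2c3=3.
Step 5. [r2c9∈{6}] nothing but 6 survives at r2c9 ⇒ r2c9=6.
Step 6. [r7c4∈{2,3,8}] across box 8, 2 lands solely at r7c4. So r7c4=2.
Step 7. [r2c2∈{1,4,5}] row 2 places 1 nowhere but r2c2. So r2c2=1.
Step 8. [r2c1∈{4,5}] row 2 places 4 nowhere but r2c1, so r2c1=4.
Step 9. [r5c1∈{5}] r5c1 has the single candidate 5 ⇒ r5c1=5.
Step 10. [r5c3∈{4}] only 4 remains possible at r5c3. So r5c3=4.
Step 11. [r6c7∈{4,7}] in row 6, 4 fits only at r6c7. So r6c7=4.
Step 12. [r7c5∈{3,8}] r7c5 is the only open cell in row 7 admitting 8. So r7c5=8.
Step 13. [r7c7∈{3,5}] across row 7, 3 lands solely at r7c7, so r7c7=3.
Step 14. [r9c8∈{8}] r9c8 has the single candidate 8 ⇒ r9c8=8.
Step 15. [r1c2∈{5,9}] 5 has one home in col 2: r1c2. So r1c2=5.
Step 16. [r7c3∈{5,9}] 5 has one home in row 7: r7c3. So r7c3=5.
Step 17. [r6c4∈{6,8}] across row 6, 6 lands solely at r6c4. So r6c4=6.
Step 18. [r9c9∈{4}] nothing but 4 survives at r9c9. So r9c9=4.
Step 19. [r4c8∈{3}] r4c8 is down to just 3 ⇒ r4c8=3.
Step 20. [r6c3∈{9}] nothing but 9 survives at r6c3, so r6c3=9.
Step 21. [r1c7∈{9}] only 9 remains possible at r1c7, so r1c7=9.
Step 22. [r2c4∈{8}] only 8 remains possible at r2c4. So r2c4=8.
Step 23. [r9c7∈{5}] r9c7 is down to just 5 ⇒ r9c7=5.
Step 24. [r9c3∈{1}] r9c3 has the single candidate 1, so r9c3=1.
Step 25. [r9c1∈{2}] only 2 remains possible at r9c1 ⇒ r9c1=2.
Step 26. [r4c7∈{2}] r4c7 has the single candidate 2, so r4c7=2.
Step 27. [r4c1∈{6}] nothing but 6 survives at r4c1. So r4c1=6.
Step 28. [r7c1∈{9}] nothing but 9 survives at r7c1. So r7c1=9.
Step 29. [r6c6∈{8}] r6c6 has the single candidate 8 ⇒ r6c6=8.
Step 30. [r4c6∈{5}] r4c6 has the single candidate 5, so r4c6=5.
Step 31. [r5c9∈{8}] nothing but 8 survives at r5c9, so r5c9=8.
Step 32. [r9c5∈{3}] r9c5's peers cover all but 3 ⇒ r9c5=3.
Step 33. [r3c2∈{9}] r3c2 is down to just 9, so r3c2=9.
Step 34. [r3c6∈{2}] nothing but 2 survives at r3c6, so r3c6=2.
Step 35. [r2c7∈{7}] r2c7 has the single candidate 7 ⇒ r2c7=7.
Step 36. [r1c5∈{6}] nothing but 6 survives at r1c5. So r1c5=6.
Step 37. [r6c8∈{7}] r6c8 is down to just 7, so r6c8=7.
Step 38. [r3c4∈{3}] nothing but 3 survives at r3c4. So r3c4=3.
Step 39. [r8c2∈{4}] nothing but 4 survives at r8c2. So r8c2=4.
Step 40. [r2c5∈{5}] r2c5's peers cover all but 5 ⇒ r2c5=5.
Step 41. [r5c7∈{1}] nothing but 1 survives at r5c7. So r5c7=1.
Step 42. [r8c7∈{6}] r8c7 is down to just 6 ⇒ r8c7=6.
Step 43. [r8c6∈{1}] r8c6's peers cover all but 1 ⇒ r8c6=1.

Answer: 8 5 2 1 6 7 9 4 3 / 4 1 3 8 5 9 7 2 6 / 7 9 6 3 4 2 8 5 1 / 6 8 7 4 1 5 2 3 9 / 5 2 4 7 9 3 1 6 8 / 1 3 9 6 2 8 4 7 5 / 9 6 5 2 8 4 3 1 7 / 3 4 8 5 7 1 6 9 2 / 2 7 1 9 3 6 5 8 4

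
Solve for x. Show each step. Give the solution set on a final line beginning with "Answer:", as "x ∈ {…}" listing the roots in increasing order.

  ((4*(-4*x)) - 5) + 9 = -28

Step 1. [((4*(-4*x)) - 5) + 9 = -28] peel the +9: subtract 9 from each side. So sub: (4*(-4*x)) - 5 = -37.
Step 2. [(4*(-4*x)) - 5 = -37] peel the -5: add 5 from each side, so sub: 4*(-4*x) = -32.
Step 3. [4*(-4*x) = -32] 4·(inner) — divide through by 4, so div: -4*x = -8.
Step 4. [-4*x = -8] leading coefficient -4: divide by -4, so div: x = 2.

Answer: x ∈ {2}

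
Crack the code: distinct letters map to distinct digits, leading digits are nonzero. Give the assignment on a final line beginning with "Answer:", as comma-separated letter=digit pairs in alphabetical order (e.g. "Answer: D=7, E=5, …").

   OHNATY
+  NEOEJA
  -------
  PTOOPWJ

Step 1. [P] the sum has 7 digits but both addends have 6; that extra leading digit P is the final carry, namely 1. So P=1.
Step 2. [col 1: Y + A ≡ J (mod 10)] several values work for Y in column 1 (Y + A ≡ J (mod 10), carry-in 0); try Y=5, so Y=5.
Step 3. [col 1: Y + A ≡ J (mod 10)] several values work for A in column 1 (Y + A ≡ J (mod 10), carry-in 0); try A=8, so A=8.
Step 4. [col 1: Y + A ≡ J (mod 10)] in column 1 we have Y+A≡J with carry-in 0; given Y=5, A=8 and digits 1,5,8 already taken and all letters distinct, that pins J to 3 ⇒ J=3.
Step 5. [col 2: T + J ≡ W (mod 10)] several values work for W in column 2 (T + J ≡ W (mod 10), carry-in 1); try W=0, so W=0.
Step 6. [col 2: T + J ≡ W (mod 10)] column 2 reads T+J+carry(1)=W with J=3, W=0; with digits 0,1,3,5,8 already taken and all letters distinct, the only value for T is 6, so T=6.
Step 7. [col 3: A + E ≡ P (mod 10)] from column 3 (A=8, P=1, carry-in 1, digits 0,1,3,5,6,8 already taken and all letters distinct): E must equal 2, so E=2.
Step 8. [col 4: N + O ≡ O (mod 10)] column 4: given nothing yet, carry-in 1, and digits 0,1,2,3,5,6,8 already taken and all letters distinct, N+O≡O (mod 10) forces N=9 ⇒ N=9.
Step 9. [col 4: N + O ≡ O (mod 10)] no forcing yet in column 4 (carry-in 1); O=7 is free and consistent — try it ⇒ O=7.
Step 10. [col 5: H + E ≡ O (mod 10)] column 5 reads H+E+carry(1)=O with E=2, O=7; with digits 0,1,2,3,5,6,7,8,9 already taken and all letters distinct, the only value for H is 4 ⇒ H=4.

Answer: A=8, E=2, H=4, J=3, N=9, O=7, P=1, T=6, W=0, Y=5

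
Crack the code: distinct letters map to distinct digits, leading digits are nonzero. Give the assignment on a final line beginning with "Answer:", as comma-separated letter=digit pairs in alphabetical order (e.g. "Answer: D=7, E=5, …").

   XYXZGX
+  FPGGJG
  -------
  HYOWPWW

Step 1. [col 1: X + G ≡ W (mod 10)] column 1 (X + G ≡ W (mod 10), carry-in 0) doesn't pin G yet; pick G=5 and continue, so G=5.
Step 2. [H] H is the leading digit of a 7-digit sum of two 6-digit numbers; the final carry is exactly 1. So H=1.
Step 3. [col 1: X + G ≡ W (mod 10)] no forcing yet in column 1 (carry-in 0); W=3 is free and consistent — try it, so W=3.
Step 4. [col 1: X + G ≡ W (mod 10)] in column 1 we have X+G≡W with carry-in 0; given G=5, W=3 and digits 1,3,5 already taken and all letters distinct, that pins X to 8, so X=8.
Step 5. [col 2: G + J ≡ W (mod 10)] from column 2 (G=5, W=3, carry-in 1, digits 1,3,5,8 already taken and all letters distinct): J must equal 7. So J=7.
Step 6. [col 3: Z + G ≡ P (mod 10)] column 3 (Z + G ≡ P (mod 10), carry-in 1) doesn't pin Z yet; pick Z=0 and continue, so Z=0.
Step 7. [col 3: Z + G ≡ P (mod 10)] in column 3 we have Z+G≡P with carry-in 1; given Z=0, G=5 and digits 0,1,3,5,7,8 already taken and all letters distinct, that pins P to 6. So P=6.
Step 8. [col 5: Y + P ≡ O (mod 10)] in column 5 we have Y+P≡O with carry-in 1; given P=6 and digits 0,1,3,5,6,7,8 already taken and all letters distinct, that pins Y to 2, so Y=2.
Step 9. [col 5: Y + P ≡ O (mod 10)] in column 5 we have Y+P≡O with carry-in 1; given Y=2, P=6 and digits 0,1,2,3,5,6,7,8 already taken and all letters distinct, that pins O to 9 ⇒ O=9.
Step 10. [col 6: X + F ≡ Y (mod 10)] column 6 reads X+F+carry(0)=Y with X=8, Y=2; with digits 0,1,2,3,5,6,7,8,9 already taken and all letters distinct, the only value for F is 4, so F=4.

Answer: F=4, G=5, H=1, J=7, O=9, P=6, W=3, X=8, Y=2, Z=0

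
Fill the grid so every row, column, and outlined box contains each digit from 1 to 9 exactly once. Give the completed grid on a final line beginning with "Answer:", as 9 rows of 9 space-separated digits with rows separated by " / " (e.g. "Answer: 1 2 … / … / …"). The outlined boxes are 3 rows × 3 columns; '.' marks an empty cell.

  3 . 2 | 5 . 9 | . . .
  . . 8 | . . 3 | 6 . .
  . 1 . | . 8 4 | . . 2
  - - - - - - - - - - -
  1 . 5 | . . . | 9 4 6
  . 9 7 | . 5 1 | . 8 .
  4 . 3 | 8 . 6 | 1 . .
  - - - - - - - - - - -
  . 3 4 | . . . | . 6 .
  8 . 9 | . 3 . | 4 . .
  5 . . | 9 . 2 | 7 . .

Step 1. [r4c6∈{7}] r4c6 has the single candidate 7. So r4c6=7.
Step 2. [r6c2∈{2}] only 2 remains possible at r6c2 ⇒ r6c2=2.
Step 3. [r9c9∈{1,3,8}] across row 9, 8 lands solely at r9c9. So r9c9=8.
Step 4. [r9c2∈{6}] r9c2 is down to just 6 ⇒ r9c2=6.
Step 5. [r2c2∈{4,5,7}] r2c2 is the only open cell in col 2 admitting 5 ⇒ r2c2=5.
Step 6. [r2c9∈{1,4,7,9}] row 2 places 4 nowhere but r2c9, so r2c9=4.
Step 7. [r8c8∈{1,2,5}] in row 8, 2 fits only at r8c8. So r8c8=2.
Step 8. [r7c7∈{5}] r7c7 is down to just 5 ⇒ r7c7=5.
Step 9. [r3c8∈{3,5,7,9}] across row 3, 5 lands solely at r3c8. So r3c8=5.
Step 10. [r8c9∈{1}] nothing but 1 survives at r8c9. So r8c9=1.
Step 11. [r1c9∈{7}] r1c9 is down to just 7, so r1c9=7.
Step 12. [r3c1∈{6,7,9}] r3c1 is the only open cell in row 3 admitting 9. So r3c1=9.
Step 13. [r3c4∈{6,7}] in row 3, 7 fits only at r3c4, so r3c4=7.
Step 14. [r7c4∈{1}] r7c4 has the single candidate 1, so r7c4=1.
Step 15. [r2c4∈{2}] r2c4 is down to just 2. So r2c4=2.
Step 16. [r2c5∈{1}] r2c5 has the single candidate 1. So r2c5=1.
Step 17. [r5c9∈{3}] r5c9's peers cover all but 3, so r5c9=3.
Step 18. [r7c5∈{7}] r7c5's peers cover all but 7 ⇒ r7c5=7.
Step 19. [r4c5∈{2}] r4c5's peers cover all but 2 ⇒ r4c5=2.
Step 20. [r6c9∈{5}] nothing but 5 survives at r6c9 ⇒ r6c9=5.
Step 21. [r4c4∈{3}] r4c4's peers cover all but 3. So r4c4=3.
Step 22. [r1c2∈{4}] r1c2's peers cover all but 4, so r1c2=4.
Step 23. [r9c3∈{1}] r9c3 has the single candidate 1 ⇒ r9c3=1.
Step 24. [r8c6∈{5}] nothing but 5 survives at r8c6 ⇒ r8c6=5.
Step 25. [r5c1∈{6}] only 6 remains possible at r5c1, so r5c1=6.
Step 26. [r1c8∈{1}] r1c8's peers cover all but 1, so r1c8=1.
Step 27. [r7c6∈{8}] r7c6's peers cover all but 8, so r7c6=8.
Step 28. [r9c8∈{3}] r9c8 has the single candidate 3, so r9c8=3.
Step 29. [r2c1∈{7}] nothing but 7 survives at r2c1 ⇒ r2c1=7.
Step 30. [r9c5∈{4}] only 4 remains possible at r9c5 ⇒ r9c5=4.
Step 31. [r7c9∈{9}] nothing but 9 survives at r7c9, so r7c9=9.
Step 32. [r1c5∈{6}] r1c5 has the single candidate 6 ⇒ r1c5=6.
Step 33. [r1c7∈{8}] only 8 remains possible at r1c7 ⇒ r1c7=8.
Step 34. [r8c4∈{6}] r8c4's peers cover all but 6 ⇒ r8c4=6.
Step 35. [r3c3∈{6}] only 6 remains possible at r3c3. So r3c3=6.
Step 36. [r6c5∈{9}] r6c5 is down to just 9. So r6c5=9.
Step 37. [r5c7∈{2}] r5c7's peers cover all but 2. So r5c7=2.
Step 38. [r3c7∈{3}] nothing but 3 survives at r3c7. So r3c7=3.
Step 39. [r8c2∈{7}] r8c2 is down to just 7 ⇒ r8c2=7.
Step 40. [r5c4∈{4}] only 4 remains possible at r5c4. So r5c4=4.
Step 41. [r2c8∈{9}] r2c8 has the single candidate 9. So r2c8=9.
Step 42. [r4c2∈{8}] only 8 remains possible at r4c2. So r4c2=8.
Step 43. [r6c8∈{7}] only 7 remains possible at r6c8, so r6c8=7.
Step 44. [r7c1∈{2}] r7c1's peers cover all but 2, so r7c1=2.

Answer: 3 4 2 5 6 9 8 1 7 / 7 5 8 2 1 3 6 9 4 / 9 1 6 7 8 4 3 5 2 / 1 8 5 3 2 7 9 4 6 / 6 9 7 4 5 1 2 8 3 / 4 2 3 8 9 6 1 7 5 / 2 3 4 1 7 8 5 6 9 / 8 7 9 6 3 5 4 2 1 / 5 6 1 9 4 2 7 3 8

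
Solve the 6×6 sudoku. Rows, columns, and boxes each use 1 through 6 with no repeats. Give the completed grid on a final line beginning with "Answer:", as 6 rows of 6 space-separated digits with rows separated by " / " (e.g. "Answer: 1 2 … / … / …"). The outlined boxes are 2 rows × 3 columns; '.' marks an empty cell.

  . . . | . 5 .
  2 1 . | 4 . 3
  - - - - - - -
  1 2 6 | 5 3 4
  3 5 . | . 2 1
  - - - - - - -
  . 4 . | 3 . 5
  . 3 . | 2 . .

Step 1. [r2c5∈{6}] r2c5 is down to just 6 ⇒ r2c5=6.
Step 2. [r1c1∈{4,6}] col 1 places 4 nowhere but r1c1, so r1c1=4.
Step 3. [r6c1∈{5,6}] across col 1, 5 lands solely at r6c1. So r6c1=5.
Step 4. [r5c5∈{1}] nothing but 1 survives at r5c5, so r5c5=1.
Step 5. [r6c3∈{1}] r6c3's peers cover all but 1. So r6c3=1.
Step 6. [r1c2∈{6}] nothing but 6 survives at r1c2 ⇒ r1c2=6.
Step 7. [r1c6∈{2}] only 2 remains possible at r1c6. So r1c6=2.
Step 8. [r1c3∈{3}] r1c3 is down to just 3, so r1c3=3.
Step 9. [r1c4∈{1}] only 1 remains possible at r1c4, so r1c4=1.
Step 10. [r2c3∈{5}] nothing but 5 survives at r2c3, so r2c3=5.
Step 11. [r6c6∈{6}] r6c6 is down to just 6 ⇒ r6c6=6.
Step 12. [r5c3∈{2}] r5c3's peers cover all but 2, so r5c3=2.
Step 13. [r5c1∈{6}] r5c1 is down to just 6. So r5c1=6.
Step 14. [r4c4∈{6}] r4c4 has the single candidate 6, so r4c4=6.
Step 15. [r4c3∈{4}] only 4 remains possible at r4c3. So r4c3=4.
Step 16. [r6c5∈{4}] only 4 remains possible at r6c5. So r6c5=4.

Answer: 4 6 3 1 5 2 / 2 1 5 4 6 3 / 1 2 6 5 3 4 / 3 5 4 6 2 1 / 6 4 2 3 1 5 / 5 3 1 2 4 6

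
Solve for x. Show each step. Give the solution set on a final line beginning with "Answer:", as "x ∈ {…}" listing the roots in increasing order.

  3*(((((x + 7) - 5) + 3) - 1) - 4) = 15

Step 1. [3*(((((x + 7) - 5) + 3) - 1) - 4) = 15] 3 out front; divide by 3, so div: ((((x + 7) - 5) + 3) - 1) - 4 = 5.
Step 2. [((((x + 7) - 5) + 3) - 1) - 4 = 5] the outer -4 inverts by adding 4 ⇒ sub: (((x + 7) - 5) + 3) - 1 = 9.
Step 3. [(((x + 7) - 5) + 3) - 1 = 9] add 1: x sits inside (… - 1). So sub: ((x + 7) - 5) + 3 = 10.
Step 4. [((x + 7) - 5) + 3 = 10] 3 comes off first (subtract 3) ⇒ sub: (x + 7) - 5 = 7.
Step 5. [(x + 7) - 5 = 7] the outer -5 inverts by adding 5. So sub: x + 7 = 12.
Step 6. [x + 7 = 12] subtract 7: x sits inside (… + 7) ⇒ sub: x = 5.

Answer: x ∈ {5}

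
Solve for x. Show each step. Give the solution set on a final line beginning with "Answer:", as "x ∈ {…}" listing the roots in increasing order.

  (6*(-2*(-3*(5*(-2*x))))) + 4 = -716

Step 1. [(6*(-2*(-3*(5*(-2*x))))) + 4 = -716] peel the +4: subtract 4 from each side. So sub: 6*(-2*(-3*(5*(-2*x)))) = -720.
Step 2. [6*(-2*(-3*(5*(-2*x)))) = -720] 6·(inner) — divide through by 6. So div: -2*(-3*(5*(-2*x))) = -120.
Step 3. [-2*(-3*(5*(-2*x))) = -120] LHS = -2·(…); ÷-2 both sides ⇒ div: -3*(5*(-2*x)) = 60.
Step 4. [-3*(5*(-2*x)) = 60] divide by the outer -3. So div: 5*(-2*x) = -20.
Step 5. [5*(-2*x) = -20] 5·(inner) — divide through by 5. So div: -2*x = -4.
Step 6. [-2*x = -4] leading coefficient -2: divide by -2. So div: x = 2.

Answer: x ∈ {2}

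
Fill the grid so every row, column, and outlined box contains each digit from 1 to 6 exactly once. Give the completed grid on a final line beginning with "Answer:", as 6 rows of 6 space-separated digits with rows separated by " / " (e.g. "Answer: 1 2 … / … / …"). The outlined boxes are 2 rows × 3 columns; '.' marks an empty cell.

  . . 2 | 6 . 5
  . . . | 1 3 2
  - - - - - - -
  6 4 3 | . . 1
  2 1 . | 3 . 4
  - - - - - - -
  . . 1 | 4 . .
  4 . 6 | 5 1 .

Step 1. [r1c2∈{3}] r1c2 is down to just 3 ⇒ r1c2=3.
Step 2. [r2c1∈{5}] r2c1's peers cover all but 5 ⇒ r2c1=5.
Step 3. [r5c5∈{2,6}] r5c5 is the only open cell in box 6 admitting 2, so r5c5=2.
Step 4. [r4c5∈{5,6}] row 4 places 6 nowhere but r4c5. So r4c5=6.
Step 5. [r6c6∈{3}] only 3 remains possible at r6c6 ⇒ r6c6=3.
Step 6. [r4c3∈{5}] nothing but 5 survives at r4c3, so r4c3=5.
Step 7. [r3c4∈{2}] only 2 remains possible at r3c4. So r3c4=2.
Step 8. [r5c1∈{3}] r5c1 has the single candidate 3 ⇒ r5c1=3.
Step 9. [r2c2∈{6}] r2c2's peers cover all but 6. So r2c2=6.
Step 10. [r6c2∈{2}] r6c2 is down to just 2. So r6c2=2.
Step 11. [r1c1∈{1}] nothing but 1 survives at r1c1 ⇒ r1c1=1.
Step 12. [r5c6∈{6}] only 6 remains possible at r5c6. So r5c6=6.
Step 13. [r1c5∈{4}] r1c5's peers cover all but 4 ⇒ r1c5=4.
Step 14. [r2c3∈{4}] r2c3 has the single candidate 4 ⇒ r2c3=4.
Step 15. [r3c5∈{5}] r3c5's peers cover all but 5 ⇒ r3c5=5.
Step 16. [r5c2∈{5}] r5c2's peers cover all but 5. So r5c2=5.

Answer: 1 3 2 6 4 5 / 5 6 4 1 3 2 / 6 4 3 2 5 1 / 2 1 5 3 6 4 / 3 5 1 4 2 6 / 4 2 6 5 1 3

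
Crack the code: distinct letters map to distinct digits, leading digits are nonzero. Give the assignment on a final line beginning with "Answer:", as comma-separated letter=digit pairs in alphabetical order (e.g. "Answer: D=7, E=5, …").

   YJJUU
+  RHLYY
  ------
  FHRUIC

Step 1. [col 1: U + Y ≡ C (mod 10)] column 1 (U + Y ≡ C (mod 10), carry-in 0) doesn't pin Y yet; pick Y=8 and continue, so Y=8.
Step 2. [col 1: U + Y ≡ C (mod 10)] no forcing yet in column 1 (carry-in 0); U=6 is free and consistent — try it ⇒ U=6.
Step 3. [col 1: U + Y ≡ C (mod 10)] column 1 reads U+Y+carry(0)=C with U=6, Y=8; with digits 6,8 already taken and all letters distinct, the only value for C is 4. So C=4.
Step 4. [F] F is the leading digit of a 6-digit sum of two 5-digit numbers; the final carry is exactly 1, so F=1.
Step 5. [col 2: U + Y ≡ I (mod 10)] in column 2 we have U+Y≡I with carry-in 1; given U=6, Y=8 and digits 1,4,6,8 already taken and all letters distinct, that pins I to 5. So I=5.
Step 6. [col 3: J + L ≡ U (mod 10)] several values work for J in column 3 (J + L ≡ U (mod 10), carry-in 1); try J=2, so J=2.
Step 7. [col 3: J + L ≡ U (mod 10)] from column 3 (J=2, U=6, carry-in 1, digits 1,2,4,5,6,8 already taken and all letters distinct): L must equal 3. So L=3.
Step 8. [col 4: J + H ≡ R (mod 10)] in column 4 we have J+H≡R with carry-in 0; given J=2 and digits 1,2,3,4,5,6,8 already taken and all letters distinct, that pins R to 9. So R=9.
Step 9. [col 4: J + H ≡ R (mod 10)] in column 4 we have J+H≡R with carry-in 0; given J=2, R=9 and digits 1,2,3,4,5,6,8,9 already taken and all letters distinct, that pins H to 7 ⇒ H=7.

Answer: C=4, F=1, H=7, I=5, J=2, L=3, R=9, U=6, Y=8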